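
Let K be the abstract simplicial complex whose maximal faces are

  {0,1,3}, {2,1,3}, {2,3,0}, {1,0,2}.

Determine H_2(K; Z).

H_2 = Z.

Take the total order 0 < 1 < 2 < 3 on the vertex set. Then K (dimension 2) consists of the simplices:

  0-simplices (4): [0], [1], [2], [3]
  1-simplices (6): [0,1], [0,2], [0,3], [1,2], [1,3], [2,3]
  2-simplices (4): [0,1,2], [0,1,3], [0,2,3], [1,2,3]

giving chain groups C_0 ≅ Z^4, C_1 ≅ Z^6, C_2 ≅ Z^4.

Boundary ∂_1: C_1 → C_0 is given by ∂[p,q] = [q] − [p].
The 4×6 boundary matrix has rank 3 and Smith normal form diag(1,1,1).

∂_2: C_2 → C_1 acts by ∂[p,q,r] = [q,r] − [p,r] + [p,q]. For instance
  ∂[0,2,3] = [2,3] − [0,3] + [0,2],
  ∂[1,2,3] = [2,3] − [1,3] + [1,2].
As a 6×4 matrix over Z this has rank 3, with invariant factors (1,1,1).

Now H_k = ker ∂_k / im ∂_{k+1}, so:

  H_2: rank ker ∂_2 − rank ∂_3 = (4 − 3) − 0 = 1, and there is no ∂_3, so H_2 = Z.

(K is a triangulation of the 2-sphere S^2.)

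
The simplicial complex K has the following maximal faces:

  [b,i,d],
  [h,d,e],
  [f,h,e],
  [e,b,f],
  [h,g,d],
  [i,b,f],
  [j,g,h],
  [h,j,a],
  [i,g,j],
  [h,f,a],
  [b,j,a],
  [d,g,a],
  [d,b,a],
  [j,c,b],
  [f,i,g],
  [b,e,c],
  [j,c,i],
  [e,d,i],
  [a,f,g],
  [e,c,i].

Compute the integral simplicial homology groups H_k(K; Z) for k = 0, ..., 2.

We work with the vertex ordering a < b < c < d < e < f < g < h < i < j. The simplices of K, each written with vertices in increasing order, are:

  0-simplices (10): a, b, c, d, e, f, g, h, i, j
  1-simplices (30): ab, ad, af, ag, ah, aj, bc, bd, be, bf, bi, bj, ce, ci, cj, de, dg, dh, di, ef, eh, ei, fg, fh, fi, gh, gi, gj, hj, ij
  2-simplices (20): abd, abj, adg, afg, afh, ahj, bce, bcj, bdi, bef, bfi, cei, cij, deh, dei, dgh, efh, fgi, ghj, gij

giving chain groups C_0 ≅ Z^10, C_1 ≅ Z^30, C_2 ≅ Z^20.

The boundary map ∂_1: C_1 → C_0 maps an edge to its endpoints' difference, ∂[p,q] = q − p.
The resulting 10×30 matrix has rank 9, and its Smith normal form has invariant factors (1,1,1,1,1,1,1,1,1).

∂_2: C_2 → C_1 sends each 2-simplex [p,q,r] to [q,r] − [p,r] + [p,q]. For instance
  ∂bfi = fi − bi + bf,
  ∂cij = ij − cj + ci.
The resulting 30×20 matrix has rank 20, and its Smith normal form has invariant factors (1,1,1,1,1,1,1,1,1,1,1,1,1,1,1,1,1,1,1,2).

Now H_k = ker ∂_k / im ∂_{k+1}, so:

  H_0: rank C_0 − rank ∂_1 = 10 − 9 = 1, and the invariant factors of ∂_1 are all 1, so H_0 ≅ Z.
  H_1: rank ker ∂_1 − rank ∂_2 = (30 − 9) − 20 = 1, and ∂_2 has invariant factor 2 > 1, so H_1 ≅ Z × Z/2.
  H_2: rank ker ∂_2 − rank ∂_3 = (20 − 20) − 0 = 0, and there is no ∂_3, so H_2 ≅ 0.

As a check, the Euler characteristic is 10 − 30 + 20 = 0, which agrees with 1 − 1 + 0 = 0.
(K is a triangulation of the Klein bottle.)

H_0 ≅ Z,  H_1 ≅ Z × Z/2,  H_2 = 0.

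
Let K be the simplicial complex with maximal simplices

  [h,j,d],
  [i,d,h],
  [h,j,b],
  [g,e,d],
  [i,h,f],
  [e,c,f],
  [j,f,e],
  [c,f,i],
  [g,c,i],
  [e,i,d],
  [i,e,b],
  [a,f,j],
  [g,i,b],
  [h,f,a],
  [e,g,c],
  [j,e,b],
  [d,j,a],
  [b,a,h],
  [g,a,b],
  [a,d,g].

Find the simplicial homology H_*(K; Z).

H_0 ≅ Z,  H_1 ≅ Z × Z/2,  H_2 = 0.

We work with the vertex ordering a < b < c < d < e < f < g < h < i < j. The simplices of K, each written with vertices in increasing order, are:

  0-simplices (10): a, b, c, d, e, f, g, h, i, j
  1-simplices (30): ab, ad, af, ag, ah, aj, be, bg, bh, bi, bj, ce, cf, cg, ci, de, dg, dh, di, dj, ef, eg, ei, ej, fh, fi, fj, gi, hi, hj
  2-simplices (20): abg, abh, adg, adj, afh, afj, bei, bej, bgi, bhj, cef, ceg, cfi, cgi, deg, dei, dhi, dhj, efj, fhi

Hence C_0 ≅ Z^10, C_1 ≅ Z^30, C_2 ≅ Z^20.

Boundary ∂_1: C_1 → C_0 sends each edge [p,q] (with p < q) to q − p. For instance
  ∂dg = g − d.
This gives a 10×30 integer matrix of rank 9; reducing to Smith normal form yields diagonal entries (1,1,1,1,1,1,1,1,1).

Boundary ∂_2: C_2 → C_1 maps a triangle to the signed sum of its edges. For instance
  ∂fhi = hi − fi + fh,
  ∂bhj = hj − bj + bh.
The 30×20 boundary matrix has rank 20 and Smith normal form diag(1,1,1,1,1,1,1,1,1,1,1,1,1,1,1,1,1,1,1,2).

From H_k ≅ ker(∂_k) / im(∂_{k+1}) we obtain:

  H_0: rank C_0 − rank ∂_1 = 10 − 9 = 1, and the invariant factors of ∂_1 are all 1, so H_0 = Z.
  H_1: rank ker ∂_1 − rank ∂_2 = (30 − 9) − 20 = 1, and ∂_2 has invariant factor 2 > 1, so H_1 = Z × Z/2.
  H_2: rank ker ∂_2 − rank ∂_3 = (20 − 20) − 0 = 0, and there is no ∂_3, so H_2 = 0.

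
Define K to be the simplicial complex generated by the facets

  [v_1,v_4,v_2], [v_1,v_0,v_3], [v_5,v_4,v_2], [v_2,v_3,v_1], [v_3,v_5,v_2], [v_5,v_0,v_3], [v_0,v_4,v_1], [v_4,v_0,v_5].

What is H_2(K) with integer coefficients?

H_2 = Z.

We work with the vertex ordering v_0 < v_1 < v_2 < v_3 < v_4 < v_5. The simplices of K, each written with vertices in increasing order, are:

  0-simplices (6): [v_0], [v_1], [v_2], [v_3], [v_4], [v_5]
  1-simplices (12): [v_0,v_1], [v_0,v_3], [v_0,v_4], [v_0,v_5], [v_1,v_2], [v_1,v_3], [v_1,v_4], [v_2,v_3], [v_2,v_4], [v_2,v_5], [v_3,v_5], [v_4,v_5]
  2-simplices (8): [v_0,v_1,v_3], [v_0,v_1,v_4], [v_0,v_3,v_5], [v_0,v_4,v_5], [v_1,v_2,v_3], [v_1,v_2,v_4], [v_2,v_3,v_5], [v_2,v_4,v_5]

Hence C_0 ≅ Z^6, C_1 ≅ Z^12, C_2 ≅ Z^8.

Boundary ∂_1: C_1 → C_0 sends each edge [p,q] (with p < q) to q − p.
The 6×12 boundary matrix has rank 5 and Smith normal form diag(1,1,1,1,1).

∂_2: C_2 → C_1 acts by ∂[p,q,r] = [q,r] − [p,r] + [p,q]. For instance
  ∂[v_1,v_2,v_3] = [v_2,v_3] − [v_1,v_3] + [v_1,v_2],
  ∂[v_1,v_2,v_4] = [v_2,v_4] − [v_1,v_4] + [v_1,v_2].
The resulting 12×8 matrix has rank 7, and its Smith normal form has invariant factors (1,1,1,1,1,1,1).

Computing H_k = (kernel of ∂_k) / (image of ∂_{k+1}):

  H_2: rank ker ∂_2 − rank ∂_3 = (8 − 7) − 0 = 1, and there is no ∂_3, so H_2 = Z.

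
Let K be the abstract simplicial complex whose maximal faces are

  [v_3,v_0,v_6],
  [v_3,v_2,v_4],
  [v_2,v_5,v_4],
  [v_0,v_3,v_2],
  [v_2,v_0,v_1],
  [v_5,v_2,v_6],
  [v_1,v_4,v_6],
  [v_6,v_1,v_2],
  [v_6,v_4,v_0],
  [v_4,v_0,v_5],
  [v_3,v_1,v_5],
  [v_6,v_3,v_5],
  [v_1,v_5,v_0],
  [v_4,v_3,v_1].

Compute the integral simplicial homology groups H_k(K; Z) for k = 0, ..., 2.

K has 7 vertices, 21 edges, 14 triangles.
rank ∂_0 = 0, rank ∂_1 = 6 ⇒ b_0 = 7 − 0 − 6 = 1; all invariant factors of ∂_1 are 1 so no torsion. So H_0 ≅ Z.
rank ∂_1 = 6, rank ∂_2 = 13 ⇒ b_1 = 21 − 6 − 13 = 2; all invariant factors of ∂_2 are 1 so no torsion. So H_1 ≅ Z^2.
rank ∂_2 = 13, rank ∂_3 = 0 ⇒ b_2 = 14 − 13 − 0 = 1. So H_2 ≅ Z.

H_0 ≅ Z,  H_1 ≅ Z^2,  H_2 ≅ Z.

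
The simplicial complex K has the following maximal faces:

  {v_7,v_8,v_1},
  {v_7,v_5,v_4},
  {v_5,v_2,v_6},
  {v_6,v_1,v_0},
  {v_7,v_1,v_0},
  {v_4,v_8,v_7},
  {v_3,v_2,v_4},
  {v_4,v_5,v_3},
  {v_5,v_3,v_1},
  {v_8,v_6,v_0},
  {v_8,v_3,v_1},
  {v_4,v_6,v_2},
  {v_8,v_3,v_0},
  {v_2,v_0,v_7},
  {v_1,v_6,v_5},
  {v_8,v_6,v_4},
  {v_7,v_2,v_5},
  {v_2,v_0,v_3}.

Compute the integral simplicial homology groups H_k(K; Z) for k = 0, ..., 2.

Order the vertices as v_0 < v_1 < v_2 < v_3 < v_4 < v_5 < v_6 < v_7 < v_8. Listing each simplex with vertices in this order, K has dimension 2 with simplices:

  0-simplices (9): [v_0], [v_1], [v_2], [v_3], [v_4], [v_5], [v_6], [v_7], [v_8]
  1-simplices (27): (27 of them)
  2-simplices (18): (18 of them)

giving chain groups C_0 ≅ Z^9, C_1 ≅ Z^27, C_2 ≅ Z^18.

Boundary ∂_1: C_1 → C_0 is given by ∂[p,q] = [q] − [p].
As a 9×27 matrix over Z this has rank 8, with invariant factors (1,1,1,1,1,1,1,1).

The boundary map ∂_2: C_2 → C_1 maps a triangle to the signed sum of its edges. For instance
  ∂[v_0,v_6,v_8] = [v_6,v_8] − [v_0,v_8] + [v_0,v_6],
  ∂[v_1,v_7,v_8] = [v_7,v_8] − [v_1,v_8] + [v_1,v_7].
As a 27×18 matrix over Z this has rank 18, with invariant factors (1,1,1,1,1,1,1,1,1,1,1,1,1,1,1,1,1,2).

From H_k ≅ ker(∂_k) / im(∂_{k+1}) we obtain:

  H_0: rank C_0 − rank ∂_1 = 9 − 8 = 1, and the invariant factors of ∂_1 are all 1, so H_0 ≅ Z.
  H_1: rank ker ∂_1 − rank ∂_2 = (27 − 8) − 18 = 1, and ∂_2 has invariant factor 2 > 1, so H_1 ≅ Z ⊕ Z_2.
  H_2: rank ker ∂_2 − rank ∂_3 = (18 − 18) − 0 = 0, and there is no ∂_3, so H_2 ≅ 0.

H_0 = Z,  H_1 = Z ⊕ Z_2,  H_2 = 0.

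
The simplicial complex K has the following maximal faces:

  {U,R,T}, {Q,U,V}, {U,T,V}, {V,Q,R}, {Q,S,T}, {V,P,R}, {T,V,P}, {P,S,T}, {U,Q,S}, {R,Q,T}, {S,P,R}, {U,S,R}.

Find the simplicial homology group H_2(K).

H_2 ≅ 0.

Take the total order P < Q < R < S < T < U < V on the vertex set. Then K (dimension 2) consists of the simplices:

  0-simplices (7): P, Q, R, S, T, U, V
  1-simplices (18): PR, PS, PT, PV, QR, QS, QT, QU, QV, RS, RT, RU, RV, ST, SU, TU, TV, UV
  2-simplices (12): PRS, PRV, PST, PTV, QRT, QRV, QST, QSU, QUV, RSU, RTU, TUV

Hence C_0 ≅ Z^7, C_1 ≅ Z^18, C_2 ≅ Z^12.

Boundary ∂_1: C_1 → C_0 maps an edge to its endpoints' difference, ∂[p,q] = q − p. For instance
  ∂PV = V − P.
The 7×18 boundary matrix has rank 6 and Smith normal form diag(1,1,1,1,1,1).

The boundary map ∂_2: C_2 → C_1 sends each 2-simplex [p,q,r] to [q,r] − [p,r] + [p,q]. For instance
  ∂QUV = UV − QV + QU,
  ∂QST = ST − QT + QS.
As a 18×12 matrix over Z this has rank 12, with invariant factors (1,1,1,1,1,1,1,1,1,1,1,2).

Now H_k = ker ∂_k / im ∂_{k+1}, so:

  H_2: rank ker ∂_2 − rank ∂_3 = (12 − 12) − 0 = 0, and there is no ∂_3, so H_2 = 0.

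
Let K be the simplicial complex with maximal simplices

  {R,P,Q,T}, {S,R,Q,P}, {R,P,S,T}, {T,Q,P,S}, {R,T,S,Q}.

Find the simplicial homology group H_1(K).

H_1 = 0.

Take the total order P < Q < R < S < T on the vertex set. Then K (dimension 3) consists of the simplices:

  0-simplices (5): P, Q, R, S, T
  1-simplices (10): PQ, PR, PS, PT, QR, QS, QT, RS, RT, ST
  2-simplices (10): PQR, PQS, PQT, PRS, PRT, PST, QRS, QRT, QST, RST
  3-simplices (5): PQRS, PQRT, PQST, PRST, QRST

so the chain groups are C_0 ≅ Z^5, C_1 ≅ Z^10, C_2 ≅ Z^10, C_3 ≅ Z^5.

∂_1: C_1 → C_0 is given by ∂[p,q] = [q] − [p]. For instance
  ∂QS = S − Q.
The 5×10 boundary matrix has rank 4 and Smith normal form diag(1,1,1,1).

∂_2: C_2 → C_1 maps a triangle to the signed sum of its edges. For instance
  ∂QRS = RS − QS + QR,
  ∂PRS = RS − PS + PR.
The resulting 10×10 matrix has rank 6, and its Smith normal form has invariant factors (1,1,1,1,1,1).

∂_3: C_3 → C_2 sends each 3-simplex σ to the alternating sum Σ_i (−1)^i (σ with its i-th vertex removed). For instance
  ∂PQRS = QRS − PRS + PQS − PQR,
  ∂QRST = RST − QST + QRT − QRS.
As a 10×5 matrix over Z this has rank 4, with invariant factors (1,1,1,1).

Reading off H_k = ker ∂_k / im ∂_{k+1}:

  H_1: rank ker ∂_1 − rank ∂_2 = (10 − 4) − 6 = 0, and the invariant factors of ∂_2 are all 1, so H_1 ≅ 0.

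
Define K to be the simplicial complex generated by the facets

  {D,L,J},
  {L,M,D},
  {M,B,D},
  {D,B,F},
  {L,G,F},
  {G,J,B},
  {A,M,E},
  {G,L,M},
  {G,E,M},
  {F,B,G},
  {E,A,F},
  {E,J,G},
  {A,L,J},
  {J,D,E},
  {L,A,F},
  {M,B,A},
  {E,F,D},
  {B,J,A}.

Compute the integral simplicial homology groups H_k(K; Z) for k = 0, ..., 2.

Order the vertices as A < B < D < E < F < G < J < L < M. Listing each simplex with vertices in this order, K has dimension 2 with simplices:

  0-simplices (9): A, B, D, E, F, G, J, L, M
  1-simplices (27): AB, AE, AF, AJ, AL, AM, BD, BF, BG, BJ, BM, DE, DF, DJ, DL, DM, EF, EG, EJ, EM, FG, FL, GJ, GL, GM, JL, LM
  2-simplices (18): ABJ, ABM, AEF, AEM, AFL, AJL, BDF, BDM, BFG, BGJ, DEF, DEJ, DJL, DLM, EGJ, EGM, FGL, GLM

giving chain groups C_0 ≅ Z^9, C_1 ≅ Z^27, C_2 ≅ Z^18.

The boundary map ∂_1: C_1 → C_0 maps an edge to its endpoints' difference, ∂[p,q] = q − p. For instance
  ∂EM = M − E.
As a 9×27 matrix over Z this has rank 8, with invariant factors (1,1,1,1,1,1,1,1).

Boundary ∂_2: C_2 → C_1 sends each 2-simplex [p,q,r] to [q,r] − [p,r] + [p,q]. For instance
  ∂ABM = BM − AM + AB,
  ∂BDM = DM − BM + BD.
The resulting 27×18 matrix has rank 17, and its Smith normal form has invariant factors (1,1,1,1,1,1,1,1,1,1,1,1,1,1,1,1,1).

Now H_k = ker ∂_k / im ∂_{k+1}, so:

  H_0: rank C_0 − rank ∂_1 = 9 − 8 = 1, and the invariant factors of ∂_1 are all 1, so H_0 = Z.
  H_1: rank ker ∂_1 − rank ∂_2 = (27 − 8) − 17 = 2, and the invariant factors of ∂_2 are all 1, so H_1 = Z^2.
  H_2: rank ker ∂_2 − rank ∂_3 = (18 − 17) − 0 = 1, and there is no ∂_3, so H_2 = Z.

As a check, the Euler characteristic is 9 − 27 + 18 = 0, which agrees with 1 − 2 + 1 = 0.

H_0 = Z,  H_1 = Z^2,  H_2 = Z.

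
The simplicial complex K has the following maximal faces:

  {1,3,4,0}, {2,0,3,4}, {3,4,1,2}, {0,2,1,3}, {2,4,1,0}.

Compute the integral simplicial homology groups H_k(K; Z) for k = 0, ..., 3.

H_0 ≅ Z,  H_1 = 0,  H_2 = 0,  H_3 ≅ Z.

Order the vertices as 0 < 1 < 2 < 3 < 4. Listing each simplex with vertices in this order, K has dimension 3 with simplices:

  0-simplices (5): [0], [1], [2], [3], [4]
  1-simplices (10): [0,1], [0,2], [0,3], [0,4], [1,2], [1,3], [1,4], [2,3], [2,4], [3,4]
  2-simplices (10): [0,1,2], [0,1,3], [0,1,4], [0,2,3], [0,2,4], [0,3,4], [1,2,3], [1,2,4], [1,3,4], [2,3,4]
  3-simplices (5): [0,1,2,3], [0,1,2,4], [0,1,3,4], [0,2,3,4], [1,2,3,4]

giving chain groups C_0 ≅ Z^5, C_1 ≅ Z^10, C_2 ≅ Z^10, C_3 ≅ Z^5.

The boundary map ∂_1: C_1 → C_0 sends each edge [p,q] (with p < q) to q − p. For instance
  ∂[0,4] = [4] − [0].
The 5×10 boundary matrix has rank 4 and Smith normal form diag(1,1,1,1).

The boundary map ∂_2: C_2 → C_1 sends each 2-simplex [p,q,r] to [q,r] − [p,r] + [p,q]. For instance
  ∂[0,2,4] = [2,4] − [0,4] + [0,2],
  ∂[0,3,4] = [3,4] − [0,4] + [0,3].
As a 10×10 matrix over Z this has rank 6, with invariant factors (1,1,1,1,1,1).

Boundary ∂_3: C_3 → C_2 sends each 3-simplex σ to the alternating sum Σ_i (−1)^i (σ with its i-th vertex removed). For instance
  ∂[0,2,3,4] = [2,3,4] − [0,3,4] + [0,2,4] − [0,2,3],
  ∂[0,1,3,4] = [1,3,4] − [0,3,4] + [0,1,4] − [0,1,3].
As a 10×5 matrix over Z this has rank 4, with invariant factors (1,1,1,1).

Computing H_k = (kernel of ∂_k) / (image of ∂_{k+1}):

  H_0: rank C_0 − rank ∂_1 = 5 − 4 = 1, and the invariant factors of ∂_1 are all 1, so H_0 ≅ Z.
  H_1: rank ker ∂_1 − rank ∂_2 = (10 − 4) − 6 = 0, and the invariant factors of ∂_2 are all 1, so H_1 ≅ 0.
  H_2: rank ker ∂_2 − rank ∂_3 = (10 − 6) − 4 = 0, and the invariant factors of ∂_3 are all 1, so H_2 ≅ 0.
  H_3: rank ker ∂_3 − rank ∂_4 = (5 − 4) − 0 = 1, and there is no ∂_4, so H_3 ≅ Z.

As a check, the Euler characteristic is 5 − 10 + 10 − 5 = 0, which agrees with 1 − 0 + 0 − 1 = 0.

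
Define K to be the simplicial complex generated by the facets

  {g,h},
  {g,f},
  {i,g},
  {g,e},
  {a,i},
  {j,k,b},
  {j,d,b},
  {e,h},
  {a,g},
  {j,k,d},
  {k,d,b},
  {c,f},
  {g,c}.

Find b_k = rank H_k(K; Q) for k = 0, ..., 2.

We work with the vertex ordering a < b < c < d < e < f < g < h < i < j < k. The simplices of K, each written with vertices in increasing order, are:

  0-simplices (11): a, b, c, d, e, f, g, h, i, j, k
  1-simplices (15): ag, ai, bd, bj, bk, cf, cg, dj, dk, eg, eh, fg, gh, gi, jk
  2-simplices (4): bdj, bdk, bjk, djk

giving chain groups C_0 ≅ Z^11, C_1 ≅ Z^15, C_2 ≅ Z^4.

The boundary map ∂_1: C_1 → C_0 maps an edge to its endpoints' difference, ∂[p,q] = q − p. For instance
  ∂cg = g − c.
The 11×15 boundary matrix has rank 9 and Smith normal form diag(1,1,1,1,1,1,1,1,1).

Boundary ∂_2: C_2 → C_1 maps a triangle to the signed sum of its edges. For instance
  ∂bdj = dj − bj + bd,
  ∂bdk = dk − bk + bd.
As a 15×4 matrix over Z this has rank 3, with invariant factors (1,1,1).

From H_k ≅ ker(∂_k) / im(∂_{k+1}) we obtain:

  H_0: rank C_0 − rank ∂_1 = 11 − 9 = 2, and the invariant factors of ∂_1 are all 1, so H_0 = Z^2.
  H_1: rank ker ∂_1 − rank ∂_2 = (15 − 9) − 3 = 3, and the invariant factors of ∂_2 are all 1, so H_1 = Z^3.
  H_2: rank ker ∂_2 − rank ∂_3 = (4 − 3) − 0 = 1, and there is no ∂_3, so H_2 = Z.

(K is a triangulation of the disjoint union of the 2-sphere S^2 and a wedge of 3 circles.)

Hence the Betti numbers are b_0 = 2, b_1 = 3, b_2 = 1.

b_0 = 2, b_1 = 3, b_2 = 1.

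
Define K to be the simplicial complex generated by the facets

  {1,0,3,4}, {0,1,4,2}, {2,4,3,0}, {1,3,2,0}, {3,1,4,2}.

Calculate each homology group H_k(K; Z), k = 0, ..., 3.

H_0 = Z,  H_1 = 0,  H_2 = 0,  H_3 = Z.

Order the vertices as 0 < 1 < 2 < 3 < 4. Listing each simplex with vertices in this order, K has dimension 3 with simplices:

  0-simplices (5): [0], [1], [2], [3], [4]
  1-simplices (10): [0,1], [0,2], [0,3], [0,4], [1,2], [1,3], [1,4], [2,3], [2,4], [3,4]
  2-simplices (10): [0,1,2], [0,1,3], [0,1,4], [0,2,3], [0,2,4], [0,3,4], [1,2,3], [1,2,4], [1,3,4], [2,3,4]
  3-simplices (5): [0,1,2,3], [0,1,2,4], [0,1,3,4], [0,2,3,4], [1,2,3,4]

so the chain groups are C_0 ≅ Z^5, C_1 ≅ Z^10, C_2 ≅ Z^10, C_3 ≅ Z^5.

The boundary map ∂_1: C_1 → C_0 sends each edge [p,q] (with p < q) to q − p.
As a 5×10 matrix over Z this has rank 4, with invariant factors (1,1,1,1).

∂_2: C_2 → C_1 sends each 2-simplex [p,q,r] to [q,r] − [p,r] + [p,q]. For instance
  ∂[0,2,3] = [2,3] − [0,3] + [0,2],
  ∂[1,3,4] = [3,4] − [1,4] + [1,3].
As a 10×10 matrix over Z this has rank 6, with invariant factors (1,1,1,1,1,1).

Boundary ∂_3: C_3 → C_2 sends each 3-simplex σ to the alternating sum Σ_i (−1)^i (σ with its i-th vertex removed). For instance
  ∂[0,1,2,3] = [1,2,3] − [0,2,3] + [0,1,3] − [0,1,2],
  ∂[0,1,2,4] = [1,2,4] − [0,2,4] + [0,1,4] − [0,1,2].
As a 10×5 matrix over Z this has rank 4, with invariant factors (1,1,1,1).

Reading off H_k = ker ∂_k / im ∂_{k+1}:

  H_0: rank C_0 − rank ∂_1 = 5 − 4 = 1, and the invariant factors of ∂_1 are all 1, so H_0 ≅ Z.
  H_1: rank ker ∂_1 − rank ∂_2 = (10 − 4) − 6 = 0, and the invariant factors of ∂_2 are all 1, so H_1 ≅ 0.
  H_2: rank ker ∂_2 − rank ∂_3 = (10 − 6) − 4 = 0, and the invariant factors of ∂_3 are all 1, so H_2 ≅ 0.
  H_3: rank ker ∂_3 − rank ∂_4 = (5 − 4) − 0 = 1, and there is no ∂_4, so H_3 ≅ Z.

(K is a triangulation of the 3-sphere S^3.)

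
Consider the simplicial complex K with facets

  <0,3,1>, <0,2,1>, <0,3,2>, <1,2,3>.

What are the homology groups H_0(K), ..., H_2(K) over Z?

H_0 = Z,  H_1 = 0,  H_2 = Z.

We work with the vertex ordering 0 < 1 < 2 < 3. The simplices of K, each written with vertices in increasing order, are:

  0-simplices (4): [0], [1], [2], [3]
  1-simplices (6): [0,1], [0,2], [0,3], [1,2], [1,3], [2,3]
  2-simplices (4): [0,1,2], [0,1,3], [0,2,3], [1,2,3]

Hence C_0 ≅ Z^4, C_1 ≅ Z^6, C_2 ≅ Z^4.

Boundary ∂_1: C_1 → C_0 sends each edge [p,q] (with p < q) to q − p.
This gives a 4×6 integer matrix of rank 3; reducing to Smith normal form yields diagonal entries (1,1,1).

∂_2: C_2 → C_1 acts by ∂[p,q,r] = [q,r] − [p,r] + [p,q]. For instance
  ∂[1,2,3] = [2,3] − [1,3] + [1,2],
  ∂[0,2,3] = [2,3] − [0,3] + [0,2].
As a 6×4 matrix over Z this has rank 3, with invariant factors (1,1,1).

Computing H_k = (kernel of ∂_k) / (image of ∂_{k+1}):

  H_0: rank C_0 − rank ∂_1 = 4 − 3 = 1, and the invariant factors of ∂_1 are all 1, so H_0 ≅ Z.
  H_1: rank ker ∂_1 − rank ∂_2 = (6 − 3) − 3 = 0, and the invariant factors of ∂_2 are all 1, so H_1 ≅ 0.
  H_2: rank ker ∂_2 − rank ∂_3 = (4 − 3) − 0 = 1, and there is no ∂_3, so H_2 ≅ Z.

As a check, the Euler characteristic is 4 − 6 + 4 = 2, which agrees with 1 − 0 + 1 = 2.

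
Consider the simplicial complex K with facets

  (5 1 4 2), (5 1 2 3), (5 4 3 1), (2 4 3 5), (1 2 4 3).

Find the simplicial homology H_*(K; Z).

H_0 ≅ Z,  H_1 = 0,  H_2 = 0,  H_3 ≅ Z.

K has 5 vertices, 10 edges, 10 triangles, 5 3-simplices.
rank ∂_0 = 0, rank ∂_1 = 4 ⇒ b_0 = 5 − 0 − 4 = 1; all invariant factors of ∂_1 are 1 so no torsion. So H_0 = Z.
rank ∂_1 = 4, rank ∂_2 = 6 ⇒ b_1 = 10 − 4 − 6 = 0; all invariant factors of ∂_2 are 1 so no torsion. So H_1 = 0.
rank ∂_2 = 6, rank ∂_3 = 4 ⇒ b_2 = 10 − 6 − 4 = 0; all invariant factors of ∂_3 are 1 so no torsion. So H_2 = 0.
rank ∂_3 = 4, rank ∂_4 = 0 ⇒ b_3 = 5 − 4 − 0 = 1. So H_3 = Z.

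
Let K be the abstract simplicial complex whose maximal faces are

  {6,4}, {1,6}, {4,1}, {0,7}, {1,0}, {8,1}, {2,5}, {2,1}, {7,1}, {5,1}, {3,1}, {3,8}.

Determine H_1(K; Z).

Order the vertices as 0 < 1 < 2 < 3 < 4 < 5 < 6 < 7 < 8. Listing each simplex with vertices in this order, K has dimension 1 with simplices:

  0-simplices (9): [0], [1], [2], [3], [4], [5], [6], [7], [8]
  1-simplices (12): [0,1], [0,7], [1,2], [1,3], [1,4], [1,5], [1,6], [1,7], [1,8], [2,5], [3,8], [4,6]

giving chain groups C_0 ≅ Z^9, C_1 ≅ Z^12.

Boundary ∂_1: C_1 → C_0 is given by ∂[p,q] = [q] − [p].
As a 9×12 matrix over Z this has rank 8, with invariant factors (1,1,1,1,1,1,1,1).

Reading off H_k = ker ∂_k / im ∂_{k+1}:

  H_1: rank ker ∂_1 − rank ∂_2 = (12 − 8) − 0 = 4, and there is no ∂_2, so H_1 = Z^4.

H_1 ≅ Z^4.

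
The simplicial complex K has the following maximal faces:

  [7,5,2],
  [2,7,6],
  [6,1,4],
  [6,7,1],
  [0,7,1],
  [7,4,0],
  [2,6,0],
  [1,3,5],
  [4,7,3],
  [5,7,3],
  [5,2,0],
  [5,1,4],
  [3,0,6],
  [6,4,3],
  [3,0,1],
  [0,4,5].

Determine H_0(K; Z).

H_0 = Z.

Fix the vertex order 0 < 1 < 2 < 3 < 4 < 5 < 6 < 7 and write every simplex with vertices in increasing order. Then dim K = 2 and the simplices of K are:

  0-simplices (8): [0], [1], [2], [3], [4], [5], [6], [7]
  1-simplices (24): (24 of them)
  2-simplices (16): [0,1,3], [0,1,7], [0,2,5], [0,2,6], [0,3,6], [0,4,5], [0,4,7], [1,3,5], [1,4,5], [1,4,6], [1,6,7], [2,5,7], [2,6,7], [3,4,6], [3,4,7], [3,5,7]

so the chain groups are C_0 ≅ Z^8, C_1 ≅ Z^24, C_2 ≅ Z^16.

The boundary map ∂_1: C_1 → C_0 maps an edge to its endpoints' difference, ∂[p,q] = q − p.
As a 8×24 matrix over Z this has rank 7, with invariant factors (1,1,1,1,1,1,1).

∂_2: C_2 → C_1 sends each 2-simplex [p,q,r] to [q,r] − [p,r] + [p,q]. For instance
  ∂[3,4,6] = [4,6] − [3,6] + [3,4],
  ∂[2,6,7] = [6,7] − [2,7] + [2,6].
The resulting 24×16 matrix has rank 15, and its Smith normal form has invariant factors (1,1,1,1,1,1,1,1,1,1,1,1,1,1,1).

From H_k ≅ ker(∂_k) / im(∂_{k+1}) we obtain:

  H_0: rank C_0 − rank ∂_1 = 8 − 7 = 1, and the invariant factors of ∂_1 are all 1, so H_0 = Z.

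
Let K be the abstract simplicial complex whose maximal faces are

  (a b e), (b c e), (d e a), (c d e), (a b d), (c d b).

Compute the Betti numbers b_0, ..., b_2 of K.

b_0 = 1, b_1 = 0, b_2 = 1.

Fix the vertex order a < b < c < d < e and write every simplex with vertices in increasing order. Then dim K = 2 and the simplices of K are:

  0-simplices (5): a, b, c, d, e
  1-simplices (9): ab, ad, ae, bc, bd, be, cd, ce, de
  2-simplices (6): abd, abe, ade, bcd, bce, cde

giving chain groups C_0 ≅ Z^5, C_1 ≅ Z^9, C_2 ≅ Z^6.

∂_1: C_1 → C_0 is given by ∂[p,q] = [q] − [p]. For instance
  ∂cd = d − c.
The 5×9 boundary matrix has rank 4 and Smith normal form diag(1,1,1,1).

∂_2: C_2 → C_1 sends each 2-simplex [p,q,r] to [q,r] − [p,r] + [p,q]. For instance
  ∂cde = de − ce + cd,
  ∂bce = ce − be + bc.
As a 9×6 matrix over Z this has rank 5, with invariant factors (1,1,1,1,1).

Reading off H_k = ker ∂_k / im ∂_{k+1}:

  H_0: rank C_0 − rank ∂_1 = 5 − 4 = 1, and the invariant factors of ∂_1 are all 1, so H_0 ≅ Z.
  H_1: rank ker ∂_1 − rank ∂_2 = (9 − 4) − 5 = 0, and the invariant factors of ∂_2 are all 1, so H_1 ≅ 0.
  H_2: rank ker ∂_2 − rank ∂_3 = (6 − 5) − 0 = 1, and there is no ∂_3, so H_2 ≅ Z.

(K is a triangulation of the 2-sphere S^2.)

Hence the Betti numbers are b_0 = 1, b_1 = 0, b_2 = 1.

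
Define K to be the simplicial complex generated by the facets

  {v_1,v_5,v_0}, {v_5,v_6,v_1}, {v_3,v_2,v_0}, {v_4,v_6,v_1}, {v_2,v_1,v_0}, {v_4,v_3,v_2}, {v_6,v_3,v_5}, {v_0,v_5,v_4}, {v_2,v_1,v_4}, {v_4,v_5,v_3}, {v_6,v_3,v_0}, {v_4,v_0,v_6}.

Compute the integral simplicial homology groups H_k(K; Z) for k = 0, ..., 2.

Take the total order v_0 < v_1 < v_2 < v_3 < v_4 < v_5 < v_6 on the vertex set. Then K (dimension 2) consists of the simplices:

  0-simplices (7): [v_0], [v_1], [v_2], [v_3], [v_4], [v_5], [v_6]
  1-simplices (18): (18 of them)
  2-simplices (12): (12 of them)

giving chain groups C_0 ≅ Z^7, C_1 ≅ Z^18, C_2 ≅ Z^12.

∂_1: C_1 → C_0 maps an edge to its endpoints' difference, ∂[p,q] = q − p. For instance
  ∂[v_2,v_3] = [v_3] − [v_2].
The 7×18 boundary matrix has rank 6 and Smith normal form diag(1,1,1,1,1,1).

Boundary ∂_2: C_2 → C_1 maps a triangle to the signed sum of its edges. For instance
  ∂[v_0,v_2,v_3] = [v_2,v_3] − [v_0,v_3] + [v_0,v_2],
  ∂[v_1,v_2,v_4] = [v_2,v_4] − [v_1,v_4] + [v_1,v_2].
The 18×12 boundary matrix has rank 12 and Smith normal form diag(1,1,1,1,1,1,1,1,1,1,1,2).

Computing H_k = (kernel of ∂_k) / (image of ∂_{k+1}):

  H_0: rank C_0 − rank ∂_1 = 7 − 6 = 1, and the invariant factors of ∂_1 are all 1, so H_0 ≅ Z.
  H_1: rank ker ∂_1 − rank ∂_2 = (18 − 6) − 12 = 0, and ∂_2 has invariant factor 2 > 1, so H_1 ≅ Z/2Z.
  H_2: rank ker ∂_2 − rank ∂_3 = (12 − 12) − 0 = 0, and there is no ∂_3, so H_2 ≅ 0.

As a check, the Euler characteristic is 7 − 18 + 12 = 1, which agrees with 1 − 0 + 0 = 1.
(K is a triangulation of the real projective plane RP^2.)

H_0 = Z,  H_1 = Z/2Z,  H_2 = 0.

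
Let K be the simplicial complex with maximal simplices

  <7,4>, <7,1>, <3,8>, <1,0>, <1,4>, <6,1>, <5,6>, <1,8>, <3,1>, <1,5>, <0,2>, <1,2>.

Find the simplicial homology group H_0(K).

H_0 ≅ Z.

K has 9 vertices, 12 edges.
rank ∂_0 = 0, rank ∂_1 = 8 ⇒ b_0 = 9 − 0 − 8 = 1; all invariant factors of ∂_1 are 1 so no torsion. So H_0 ≅ Z.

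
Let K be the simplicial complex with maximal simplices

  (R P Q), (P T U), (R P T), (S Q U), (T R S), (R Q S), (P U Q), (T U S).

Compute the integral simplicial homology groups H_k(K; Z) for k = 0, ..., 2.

H_0 = Z,  H_1 = 0,  H_2 = Z.

Take the total order P < Q < R < S < T < U on the vertex set. Then K (dimension 2) consists of the simplices:

  0-simplices (6): P, Q, R, S, T, U
  1-simplices (12): PQ, PR, PT, PU, QR, QS, QU, RS, RT, ST, SU, TU
  2-simplices (8): PQR, PQU, PRT, PTU, QRS, QSU, RST, STU

giving chain groups C_0 ≅ Z^6, C_1 ≅ Z^12, C_2 ≅ Z^8.

Boundary ∂_1: C_1 → C_0 maps an edge to its endpoints' difference, ∂[p,q] = q − p. For instance
  ∂SU = U − S.
The resulting 6×12 matrix has rank 5, and its Smith normal form has invariant factors (1,1,1,1,1).

The boundary map ∂_2: C_2 → C_1 maps a triangle to the signed sum of its edges. For instance
  ∂PQR = QR − PR + PQ,
  ∂STU = TU − SU + ST.
The 12×8 boundary matrix has rank 7 and Smith normal form diag(1,1,1,1,1,1,1).

Computing H_k = (kernel of ∂_k) / (image of ∂_{k+1}):

  H_0: rank C_0 − rank ∂_1 = 6 − 5 = 1, and the invariant factors of ∂_1 are all 1, so H_0 = Z.
  H_1: rank ker ∂_1 − rank ∂_2 = (12 − 5) − 7 = 0, and the invariant factors of ∂_2 are all 1, so H_1 = 0.
  H_2: rank ker ∂_2 − rank ∂_3 = (8 − 7) − 0 = 1, and there is no ∂_3, so H_2 = Z.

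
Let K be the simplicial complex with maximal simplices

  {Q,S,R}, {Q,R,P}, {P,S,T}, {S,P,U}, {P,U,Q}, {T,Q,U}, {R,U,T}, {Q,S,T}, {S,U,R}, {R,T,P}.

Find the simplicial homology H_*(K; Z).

H_0 = Z,  H_1 = Z/2,  H_2 = 0.

Fix the vertex order P < Q < R < S < T < U and write every simplex with vertices in increasing order. Then dim K = 2 and the simplices of K are:

  0-simplices (6): P, Q, R, S, T, U
  1-simplices (15): PQ, PR, PS, PT, PU, QR, QS, QT, QU, RS, RT, RU, ST, SU, TU
  2-simplices (10): PQR, PQU, PRT, PST, PSU, QRS, QST, QTU, RSU, RTU

giving chain groups C_0 ≅ Z^6, C_1 ≅ Z^15, C_2 ≅ Z^10.

Boundary ∂_1: C_1 → C_0 is given by ∂[p,q] = [q] − [p]. For instance
  ∂QU = U − Q.
This gives a 6×15 integer matrix of rank 5; reducing to Smith normal form yields diagonal entries (1,1,1,1,1).

∂_2: C_2 → C_1 maps a triangle to the signed sum of its edges. For instance
  ∂QST = ST − QT + QS,
  ∂PQU = QU − PU + PQ.
The resulting 15×10 matrix has rank 10, and its Smith normal form has invariant factors (1,1,1,1,1,1,1,1,1,2).

From H_k ≅ ker(∂_k) / im(∂_{k+1}) we obtain:

  H_0: rank C_0 − rank ∂_1 = 6 − 5 = 1, and the invariant factors of ∂_1 are all 1, so H_0 ≅ Z.
  H_1: rank ker ∂_1 − rank ∂_2 = (15 − 5) − 10 = 0, and ∂_2 has invariant factor 2 > 1, so H_1 ≅ Z/2.
  H_2: rank ker ∂_2 − rank ∂_3 = (10 − 10) − 0 = 0, and there is no ∂_3, so H_2 ≅ 0.

As a check, the Euler characteristic is 6 − 15 + 10 = 1, which agrees with 1 − 0 + 0 = 1.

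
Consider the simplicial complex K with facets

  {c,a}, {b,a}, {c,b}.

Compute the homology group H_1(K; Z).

Take the total order a < b < c on the vertex set. Then K (dimension 1) consists of the simplices:

  0-simplices (3): a, b, c
  1-simplices (3): ab, ac, bc

giving chain groups C_0 ≅ Z^3, C_1 ≅ Z^3.

Boundary ∂_1: C_1 → C_0 sends each edge [p,q] (with p < q) to q − p. For instance
  ∂bc = c − b.
The resulting 3×3 matrix has rank 2, and its Smith normal form has invariant factors (1,1).

Reading off H_k = ker ∂_k / im ∂_{k+1}:

  H_1: rank ker ∂_1 − rank ∂_2 = (3 − 2) − 0 = 1, and there is no ∂_2, so H_1 = Z.

(K is a triangulation of the circle S^1.)

H_1 ≅ Z.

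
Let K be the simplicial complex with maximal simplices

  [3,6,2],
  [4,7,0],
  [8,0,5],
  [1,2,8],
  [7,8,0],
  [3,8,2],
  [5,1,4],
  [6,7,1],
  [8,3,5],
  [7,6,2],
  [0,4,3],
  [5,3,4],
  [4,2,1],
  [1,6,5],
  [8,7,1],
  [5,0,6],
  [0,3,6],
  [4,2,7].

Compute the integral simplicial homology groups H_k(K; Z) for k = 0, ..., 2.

H_0 = Z,  H_1 = Z ⊕ Z/2Z,  H_2 = 0.

Take the total order 0 < 1 < 2 < 3 < 4 < 5 < 6 < 7 < 8 on the vertex set. Then K (dimension 2) consists of the simplices:

  0-simplices (9): [0], [1], [2], [3], [4], [5], [6], [7], [8]
  1-simplices (27): (27 of them)
  2-simplices (18): [0,3,4], [0,3,6], [0,4,7], [0,5,6], [0,5,8], [0,7,8], [1,2,4], [1,2,8], [1,4,5], [1,5,6], [1,6,7], [1,7,8], [2,3,6], [2,3,8], [2,4,7], [2,6,7], [3,4,5], [3,5,8]

Hence C_0 ≅ Z^9, C_1 ≅ Z^27, C_2 ≅ Z^18.

The boundary map ∂_1: C_1 → C_0 maps an edge to its endpoints' difference, ∂[p,q] = q − p. For instance
  ∂[0,7] = [7] − [0].
The 9×27 boundary matrix has rank 8 and Smith normal form diag(1,1,1,1,1,1,1,1).

Boundary ∂_2: C_2 → C_1 acts by ∂[p,q,r] = [q,r] − [p,r] + [p,q]. For instance
  ∂[1,2,4] = [2,4] − [1,4] + [1,2],
  ∂[0,4,7] = [4,7] − [0,7] + [0,4].
The 27×18 boundary matrix has rank 18 and Smith normal form diag(1,1,1,1,1,1,1,1,1,1,1,1,1,1,1,1,1,2).

Reading off H_k = ker ∂_k / im ∂_{k+1}:

  H_0: rank C_0 − rank ∂_1 = 9 − 8 = 1, and the invariant factors of ∂_1 are all 1, so H_0 ≅ Z.
  H_1: rank ker ∂_1 − rank ∂_2 = (27 − 8) − 18 = 1, and ∂_2 has invariant factor 2 > 1, so H_1 ≅ Z ⊕ Z/2Z.
  H_2: rank ker ∂_2 − rank ∂_3 = (18 − 18) − 0 = 0, and there is no ∂_3, so H_2 ≅ 0.

As a check, the Euler characteristic is 9 − 27 + 18 = 0, which agrees with 1 − 1 + 0 = 0.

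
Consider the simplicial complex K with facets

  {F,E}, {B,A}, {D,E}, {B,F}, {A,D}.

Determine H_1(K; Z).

K has 5 vertices, 5 edges.
rank ∂_1 = 4, rank ∂_2 = 0 ⇒ b_1 = 5 − 4 − 0 = 1. So H_1 ≅ Z.

H_1 ≅ Z.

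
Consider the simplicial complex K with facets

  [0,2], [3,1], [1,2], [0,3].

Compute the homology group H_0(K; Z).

H_0 = Z.

Fix the vertex order 0 < 1 < 2 < 3 and write every simplex with vertices in increasing order. Then dim K = 1 and the simplices of K are:

  0-simplices (4): [0], [1], [2], [3]
  1-simplices (4): [0,2], [0,3], [1,2], [1,3]

giving chain groups C_0 ≅ Z^4, C_1 ≅ Z^4.

∂_1: C_1 → C_0 sends each edge [p,q] (with p < q) to q − p. For instance
  ∂[0,2] = [2] − [0].
This gives a 4×4 integer matrix of rank 3; reducing to Smith normal form yields diagonal entries (1,1,1).

Computing H_k = (kernel of ∂_k) / (image of ∂_{k+1}):

  H_0: rank C_0 − rank ∂_1 = 4 − 3 = 1, and the invariant factors of ∂_1 are all 1, so H_0 ≅ Z.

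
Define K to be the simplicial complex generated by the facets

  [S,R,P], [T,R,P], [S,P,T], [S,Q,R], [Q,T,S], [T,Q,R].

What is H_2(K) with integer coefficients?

Order the vertices as P < Q < R < S < T. Listing each simplex with vertices in this order, K has dimension 2 with simplices:

  0-simplices (5): P, Q, R, S, T
  1-simplices (9): PR, PS, PT, QR, QS, QT, RS, RT, ST
  2-simplices (6): PRS, PRT, PST, QRS, QRT, QST

so the chain groups are C_0 ≅ Z^5, C_1 ≅ Z^9, C_2 ≅ Z^6.

The boundary map ∂_1: C_1 → C_0 is given by ∂[p,q] = [q] − [p]. For instance
  ∂QR = R − Q.
The resulting 5×9 matrix has rank 4, and its Smith normal form has invariant factors (1,1,1,1).

Boundary ∂_2: C_2 → C_1 sends each 2-simplex [p,q,r] to [q,r] − [p,r] + [p,q]. For instance
  ∂PRT = RT − PT + PR,
  ∂PST = ST − PT + PS.
This gives a 9×6 integer matrix of rank 5; reducing to Smith normal form yields diagonal entries (1,1,1,1,1).

From H_k ≅ ker(∂_k) / im(∂_{k+1}) we obtain:

  H_2: rank ker ∂_2 − rank ∂_3 = (6 − 5) − 0 = 1, and there is no ∂_3, so H_2 = Z.

H_2 = Z.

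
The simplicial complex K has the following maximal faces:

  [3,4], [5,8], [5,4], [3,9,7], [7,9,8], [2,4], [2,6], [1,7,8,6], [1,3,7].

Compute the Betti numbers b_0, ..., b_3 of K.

Take the total order 1 < 2 < 3 < 4 < 5 < 6 < 7 < 8 < 9 on the vertex set. Then K (dimension 3) consists of the simplices:

  0-simplices (9): [1], [2], [3], [4], [5], [6], [7], [8], [9]
  1-simplices (16): [1,3], [1,6], [1,7], [1,8], [2,4], [2,6], [3,4], [3,7], [3,9], [4,5], [5,8], [6,7], [6,8], [7,8], [7,9], [8,9]
  2-simplices (7): [1,3,7], [1,6,7], [1,6,8], [1,7,8], [3,7,9], [6,7,8], [7,8,9]
  3-simplices (1): [1,6,7,8]

giving chain groups C_0 ≅ Z^9, C_1 ≅ Z^16, C_2 ≅ Z^7, C_3 ≅ Z^1.

∂_1: C_1 → C_0 maps an edge to its endpoints' difference, ∂[p,q] = q − p. For instance
  ∂[1,8] = [8] − [1].
As a 9×16 matrix over Z this has rank 8, with invariant factors (1,1,1,1,1,1,1,1).

The boundary map ∂_2: C_2 → C_1 sends each 2-simplex [p,q,r] to [q,r] − [p,r] + [p,q]. For instance
  ∂[1,6,7] = [6,7] − [1,7] + [1,6],
  ∂[1,6,8] = [6,8] − [1,8] + [1,6].
This gives a 16×7 integer matrix of rank 6; reducing to Smith normal form yields diagonal entries (1,1,1,1,1,1).

Boundary ∂_3: C_3 → C_2 sends each 3-simplex σ to the alternating sum Σ_i (−1)^i (σ with its i-th vertex removed). For instance
  ∂[1,6,7,8] = [6,7,8] − [1,7,8] + [1,6,8] − [1,6,7].
As a 7×1 matrix over Z this has rank 1, with invariant factors (1).

Now H_k = ker ∂_k / im ∂_{k+1}, so:

  H_0: rank C_0 − rank ∂_1 = 9 − 8 = 1, and the invariant factors of ∂_1 are all 1, so H_0 = Z.
  H_1: rank ker ∂_1 − rank ∂_2 = (16 − 8) − 6 = 2, and the invariant factors of ∂_2 are all 1, so H_1 = Z^2.
  H_2: rank ker ∂_2 − rank ∂_3 = (7 − 6) − 1 = 0, and the invariant factors of ∂_3 are all 1, so H_2 = 0.
  H_3: rank ker ∂_3 − rank ∂_4 = (1 − 1) − 0 = 0, and there is no ∂_4, so H_3 = 0.

Hence the Betti numbers are b_0 = 1, b_1 = 2, b_2 = 0, b_3 = 0.

b_0 = 1, b_1 = 2, b_2 = 0, b_3 = 0.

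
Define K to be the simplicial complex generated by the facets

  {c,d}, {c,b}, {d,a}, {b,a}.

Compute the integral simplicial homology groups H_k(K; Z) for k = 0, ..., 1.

We work with the vertex ordering a < b < c < d. The simplices of K, each written with vertices in increasing order, are:

  0-simplices (4): a, b, c, d
  1-simplices (4): ab, ad, bc, cd

Hence C_0 ≅ Z^4, C_1 ≅ Z^4.

The boundary map ∂_1: C_1 → C_0 maps an edge to its endpoints' difference, ∂[p,q] = q − p.
The 4×4 boundary matrix has rank 3 and Smith normal form diag(1,1,1).

Now H_k = ker ∂_k / im ∂_{k+1}, so:

  H_0: rank C_0 − rank ∂_1 = 4 − 3 = 1, and the invariant factors of ∂_1 are all 1, so H_0 = Z.
  H_1: rank ker ∂_1 − rank ∂_2 = (4 − 3) − 0 = 1, and there is no ∂_2, so H_1 = Z.

(K is a triangulation of the circle S^1.)

H_0 = Z,  H_1 = Z.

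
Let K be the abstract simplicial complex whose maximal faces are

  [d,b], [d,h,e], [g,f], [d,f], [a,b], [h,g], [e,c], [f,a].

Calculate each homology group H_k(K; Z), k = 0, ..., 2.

H_0 = Z,  H_1 = Z^2,  H_2 = 0.

We work with the vertex ordering a < b < c < d < e < f < g < h. The simplices of K, each written with vertices in increasing order, are:

  0-simplices (8): a, b, c, d, e, f, g, h
  1-simplices (10): ab, af, bd, ce, de, df, dh, eh, fg, gh
  2-simplices (1): deh

Hence C_0 ≅ Z^8, C_1 ≅ Z^10, C_2 ≅ Z^1.

∂_1: C_1 → C_0 is given by ∂[p,q] = [q] − [p]. For instance
  ∂af = f − a.
The 8×10 boundary matrix has rank 7 and Smith normal form diag(1,1,1,1,1,1,1).

The boundary map ∂_2: C_2 → C_1 sends each 2-simplex [p,q,r] to [q,r] − [p,r] + [p,q]. For instance
  ∂deh = eh − dh + de.
This gives a 10×1 integer matrix of rank 1; reducing to Smith normal form yields diagonal entries (1).

Now H_k = ker ∂_k / im ∂_{k+1}, so:

  H_0: rank C_0 − rank ∂_1 = 8 − 7 = 1, and the invariant factors of ∂_1 are all 1, so H_0 = Z.
  H_1: rank ker ∂_1 − rank ∂_2 = (10 − 7) − 1 = 2, and the invariant factors of ∂_2 are all 1, so H_1 = Z^2.
  H_2: rank ker ∂_2 − rank ∂_3 = (1 − 1) − 0 = 0, and there is no ∂_3, so H_2 = 0.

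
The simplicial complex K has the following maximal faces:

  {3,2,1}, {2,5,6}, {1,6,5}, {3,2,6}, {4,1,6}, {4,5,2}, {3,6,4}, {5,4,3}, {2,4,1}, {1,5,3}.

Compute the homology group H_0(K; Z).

We work with the vertex ordering 1 < 2 < 3 < 4 < 5 < 6. The simplices of K, each written with vertices in increasing order, are:

  0-simplices (6): [1], [2], [3], [4], [5], [6]
  1-simplices (15): [1,2], [1,3], [1,4], [1,5], [1,6], [2,3], [2,4], [2,5], [2,6], [3,4], [3,5], [3,6], [4,5], [4,6], [5,6]
  2-simplices (10): [1,2,3], [1,2,4], [1,3,5], [1,4,6], [1,5,6], [2,3,6], [2,4,5], [2,5,6], [3,4,5], [3,4,6]

Hence C_0 ≅ Z^6, C_1 ≅ Z^15, C_2 ≅ Z^10.

The boundary map ∂_1: C_1 → C_0 maps an edge to its endpoints' difference, ∂[p,q] = q − p.
The resulting 6×15 matrix has rank 5, and its Smith normal form has invariant factors (1,1,1,1,1).

∂_2: C_2 → C_1 sends each 2-simplex [p,q,r] to [q,r] − [p,r] + [p,q]. For instance
  ∂[2,3,6] = [3,6] − [2,6] + [2,3],
  ∂[1,3,5] = [3,5] − [1,5] + [1,3].
As a 15×10 matrix over Z this has rank 10, with invariant factors (1,1,1,1,1,1,1,1,1,2).

Computing H_k = (kernel of ∂_k) / (image of ∂_{k+1}):

  H_0: rank C_0 − rank ∂_1 = 6 − 5 = 1, and the invariant factors of ∂_1 are all 1, so H_0 ≅ Z.

H_0 = Z.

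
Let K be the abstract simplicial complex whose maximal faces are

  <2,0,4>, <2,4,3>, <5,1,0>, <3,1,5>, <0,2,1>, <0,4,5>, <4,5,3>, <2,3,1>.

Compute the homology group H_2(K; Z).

H_2 ≅ Z.

K has 6 vertices, 12 edges, 8 triangles.
rank ∂_2 = 7, rank ∂_3 = 0 ⇒ b_2 = 8 − 7 − 0 = 1. So H_2 ≅ Z.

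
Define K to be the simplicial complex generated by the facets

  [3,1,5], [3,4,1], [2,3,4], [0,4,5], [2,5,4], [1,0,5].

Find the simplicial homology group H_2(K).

Take the total order 0 < 1 < 2 < 3 < 4 < 5 on the vertex set. Then K (dimension 2) consists of the simplices:

  0-simplices (6): [0], [1], [2], [3], [4], [5]
  1-simplices (12): [0,1], [0,4], [0,5], [1,3], [1,4], [1,5], [2,3], [2,4], [2,5], [3,4], [3,5], [4,5]
  2-simplices (6): [0,1,5], [0,4,5], [1,3,4], [1,3,5], [2,3,4], [2,4,5]

giving chain groups C_0 ≅ Z^6, C_1 ≅ Z^12, C_2 ≅ Z^6.

The boundary map ∂_1: C_1 → C_0 sends each edge [p,q] (with p < q) to q − p.
The 6×12 boundary matrix has rank 5 and Smith normal form diag(1,1,1,1,1).

The boundary map ∂_2: C_2 → C_1 acts by ∂[p,q,r] = [q,r] − [p,r] + [p,q]. For instance
  ∂[0,4,5] = [4,5] − [0,5] + [0,4],
  ∂[2,4,5] = [4,5] − [2,5] + [2,4].
The resulting 12×6 matrix has rank 6, and its Smith normal form has invariant factors (1,1,1,1,1,1).

From H_k ≅ ker(∂_k) / im(∂_{k+1}) we obtain:

  H_2: rank ker ∂_2 − rank ∂_3 = (6 − 6) − 0 = 0, and there is no ∂_3, so H_2 ≅ 0.

H_2 ≅ 0.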